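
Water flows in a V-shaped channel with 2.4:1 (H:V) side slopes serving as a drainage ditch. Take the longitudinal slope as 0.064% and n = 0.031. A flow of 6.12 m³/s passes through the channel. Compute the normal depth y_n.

y_n = 1.86 m

Manning's equation rearranged: A R^(2/3) = nQ / (1·√S) = 0.031 × 6.12 / (√0.00064) = 7.499.
Try y = 2.28 m: A R^(2/3) = 12.91 — high.
Try y = 1.37 m: A R^(2/3) = 3.318 — low.
Try y = 1.86 m: A R^(2/3) = 7.5 — close enough.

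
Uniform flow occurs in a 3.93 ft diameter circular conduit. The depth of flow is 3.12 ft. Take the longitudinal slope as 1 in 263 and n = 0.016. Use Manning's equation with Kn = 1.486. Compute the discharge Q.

Q = 66.6 ft³/s

For a circular section of diameter D = 3.93 ft at depth y = 3.12 ft, the central angle is θ = 2 arccos(1 − 2y/D) = 4.398 rad. Then A = (D²/8)(θ − sin θ) = 10.33 ft² and P = Dθ/2 = 8.643 ft.
Hydraulic radius R = A/P = 10.33/8.643 = 1.195 ft.
Manning's equation: Q = (1.486/n) A R^(2/3) S^(1/2) = (1.486/0.016) × 10.33 × 1.195^(2/3) × 0.003802^(1/2) = 66.6 ft³/s.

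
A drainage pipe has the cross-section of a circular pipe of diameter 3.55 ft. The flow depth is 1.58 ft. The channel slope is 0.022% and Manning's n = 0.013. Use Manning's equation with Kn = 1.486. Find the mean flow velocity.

V = 1.49 ft/s

For a circular section of diameter D = 3.55 ft at depth y = 1.58 ft, the central angle is θ = 2 arccos(1 − 2y/D) = 2.921 rad. Then A = (D²/8)(θ − sin θ) = 4.258 ft² and P = Dθ/2 = 5.186 ft.
Hydraulic radius R = A/P = 4.258/5.186 = 0.8212 ft.
From Manning's equation, V = (1.486/n) R^(2/3) S^(1/2) = (1.486/0.013) × 0.8212^(2/3) × 0.00022^(1/2) = 1.49 ft/s.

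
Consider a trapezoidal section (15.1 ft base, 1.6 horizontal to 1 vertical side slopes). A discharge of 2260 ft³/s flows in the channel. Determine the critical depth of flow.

At critical depth, Q² T / (g A³) = 1, i.e. A³/T = Q²/g = 2260²/32.2 = 158600.
At y = 5.26 ft: A³/T = 59270 — short.
At y = 7.92 ft: A³/T = 263100 — over.
At y = 6.91 ft: A³/T = 158700 — matches.

y_c = 6.91 ft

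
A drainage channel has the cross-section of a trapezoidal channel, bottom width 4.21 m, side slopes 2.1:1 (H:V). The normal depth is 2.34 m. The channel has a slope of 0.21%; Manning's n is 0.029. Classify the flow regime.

subcritical

With bottom width b = 4.21 m and side slope z = 2.1: A = (b + zy)y = (4.21 + 2.1×2.34)×2.34 = 21.35 m²; P = b + 2y√(1+z²) = 4.21 + 2×2.34×2.326 = 15.1 m.
Hydraulic radius R = A/P = 21.35/15.1 = 1.414 m.
V = (1/n) R^(2/3) √S = (1/0.029) × 1.414^(2/3) × √0.0021 = 1.991 m/s. Hydraulic depth D_h = A/T = 21.35/14.04 = 1.521 m.
Froude number Fr = V/√(g·D_h) = 1.991/√(9.81×1.521) = 0.515, which is less than 1, so the flow is subcritical.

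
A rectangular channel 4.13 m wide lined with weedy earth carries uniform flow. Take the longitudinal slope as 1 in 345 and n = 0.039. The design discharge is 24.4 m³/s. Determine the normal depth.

y_n = 3.58 m

Manning's equation rearranged: A R^(2/3) = nQ / (1·√S) = 0.039 × 24.4 / (√0.002899) = 17.68.
At y = 2.9 m: A R^(2/3) = 13.57 — too small.
At y = 4.52 m: A R^(2/3) = 23.56 — too large.
At y = 3.58 m: A R^(2/3) = 17.7 — close enough.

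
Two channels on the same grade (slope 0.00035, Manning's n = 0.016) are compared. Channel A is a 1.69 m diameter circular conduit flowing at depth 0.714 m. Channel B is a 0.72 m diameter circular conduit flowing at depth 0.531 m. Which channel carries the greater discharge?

channel A

Channel A: For a circular section of diameter D = 1.69 m at depth y = 0.714 m, the central angle is θ = 2 arccos(1 − 2y/D) = 2.83 rad. Then A = (D²/8)(θ − sin θ) = 0.9011 m² and P = Dθ/2 = 2.392 m. Hydraulic radius R = A/P = 0.9011/2.392 = 0.3768 m. Q_A = (1/0.016)·0.9011·0.3768^(2/3)·√0.00035 = 0.5496 m³/s.
Channel B: For a circular section of diameter D = 0.72 m at depth y = 0.531 m, the central angle is θ = 2 arccos(1 − 2y/D) = 4.132 rad. Then A = (D²/8)(θ − sin θ) = 0.3219 m² and P = Dθ/2 = 1.487 m. Hydraulic radius R = A/P = 0.3219/1.487 = 0.2164 m. Q_B = (1/0.016)·0.3219·0.2164^(2/3)·√0.00035 = 0.1357 m³/s.
Q_A = 0.5496 m³/s vs Q_B = 0.1357 m³/s, so channel A carries more.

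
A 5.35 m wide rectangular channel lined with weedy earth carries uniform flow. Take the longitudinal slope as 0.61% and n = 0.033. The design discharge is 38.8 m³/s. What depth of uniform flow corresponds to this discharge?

Manning's equation rearranged: A R^(2/3) = nQ / (1·√S) = 0.033 × 38.8 / (√0.0061) = 16.39.
At y = 2.2 m: A R^(2/3) = 13.34 — short.
At y = 2.77 m: A R^(2/3) = 18.2 — over.
At y = 2.56 m: A R^(2/3) = 16.38 — ≈ 16.39.

y_n = 2.56 m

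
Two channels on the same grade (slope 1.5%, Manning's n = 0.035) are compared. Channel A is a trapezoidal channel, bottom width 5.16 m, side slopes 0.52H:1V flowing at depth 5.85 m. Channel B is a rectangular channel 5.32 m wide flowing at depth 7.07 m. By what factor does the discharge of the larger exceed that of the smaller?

1.56

Channel A: With bottom width b = 5.16 m and side slope z = 0.52: A = (b + zy)y = (5.16 + 0.52×5.85)×5.85 = 47.98 m²; P = b + 2y√(1+z²) = 5.16 + 2×5.85×1.127 = 18.35 m. Hydraulic radius R = A/P = 47.98/18.35 = 2.615 m. Q_A = (1/0.035)·47.98·2.615^(2/3)·√0.015 = 318.7 m³/s.
Channel B: Flow area A = b·y = 5.32 × 7.07 = 37.61 m². Wetted perimeter P = b + 2y = 5.32 + 2×7.07 = 19.46 m. Hydraulic radius R = A/P = 37.61/19.46 = 1.933 m. Q_B = (1/0.035)·37.61·1.933^(2/3)·√0.015 = 204.2 m³/s.
The larger discharge is 318.7 m³/s and the smaller is 204.2 m³/s; the ratio is 1.56.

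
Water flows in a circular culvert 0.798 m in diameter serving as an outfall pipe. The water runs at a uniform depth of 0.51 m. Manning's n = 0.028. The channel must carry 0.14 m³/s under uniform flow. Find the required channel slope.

For a circular section of diameter D = 0.798 m at depth y = 0.51 m, the central angle is θ = 2 arccos(1 − 2y/D) = 3.705 rad. Then A = (D²/8)(θ − sin θ) = 0.3375 m² and P = Dθ/2 = 1.478 m.
Hydraulic radius R = A/P = 0.3375/1.478 = 0.2283 m.
From Manning's equation, S = [nQ / (1 A R^(2/3))]² = [0.028 × 0.14 / (1 × 0.3375 × 0.2283^(2/3))]² = 0.000967.

S = 0.000967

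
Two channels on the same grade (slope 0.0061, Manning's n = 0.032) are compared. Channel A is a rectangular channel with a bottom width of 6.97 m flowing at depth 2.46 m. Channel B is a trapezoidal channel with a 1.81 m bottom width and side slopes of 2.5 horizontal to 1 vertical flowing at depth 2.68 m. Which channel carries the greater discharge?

channel B

Channel A: Flow area A = b·y = 6.97 × 2.46 = 17.15 m². Wetted perimeter P = b + 2y = 6.97 + 2×2.46 = 11.89 m. Hydraulic radius R = A/P = 17.15/11.89 = 1.442 m. Q_A = (1/0.032)·17.15·1.442^(2/3)·√0.0061 = 53.42 m³/s.
Channel B: With bottom width b = 1.81 m and side slope z = 2.5: A = (b + zy)y = (1.81 + 2.5×2.68)×2.68 = 22.81 m²; P = b + 2y√(1+z²) = 1.81 + 2×2.68×2.693 = 16.24 m. Hydraulic radius R = A/P = 22.81/16.24 = 1.404 m. Q_B = (1/0.032)·22.81·1.404^(2/3)·√0.0061 = 69.8 m³/s.
Q_A = 53.42 m³/s vs Q_B = 69.8 m³/s, so channel B carries more.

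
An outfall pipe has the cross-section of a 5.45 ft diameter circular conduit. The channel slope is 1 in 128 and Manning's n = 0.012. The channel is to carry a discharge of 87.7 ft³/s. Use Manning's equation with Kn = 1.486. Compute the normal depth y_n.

y_n = 1.97 ft

Manning's equation rearranged: A R^(2/3) = nQ / (1.486·√S) = 0.012 × 87.7 / (1.486 × √0.007812) = 8.012.
At y = 2.33 ft: A R^(2/3) = 10.9 — too large.
At y = 1.75 ft: A R^(2/3) = 6.4 — too small.
At y = 1.97 ft: A R^(2/3) = 8.01 — ≈ 8.012.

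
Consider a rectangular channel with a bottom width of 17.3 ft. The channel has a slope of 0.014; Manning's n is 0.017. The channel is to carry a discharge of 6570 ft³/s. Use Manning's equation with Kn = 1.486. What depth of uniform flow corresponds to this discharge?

Manning's equation rearranged: A R^(2/3) = nQ / (1.486·√S) = 0.017 × 6570 / (1.486 × √0.014) = 635.2.
Try y = 15.2 ft: A R^(2/3) = 820.6 — high.
Try y = 10.1 ft: A R^(2/3) = 487.4 — low.
Try y = 12.4 ft: A R^(2/3) = 635.2 — matches.

y_n = 12.4 ft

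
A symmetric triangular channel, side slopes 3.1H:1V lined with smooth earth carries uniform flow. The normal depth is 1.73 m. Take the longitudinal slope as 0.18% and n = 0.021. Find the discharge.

For a triangular section with side slope z = 3.1: A = zy² = 3.1×1.73² = 9.278 m²; P = 2y√(1+z²) = 2×1.73×3.257 = 11.27 m.
Hydraulic radius R = A/P = 9.278/11.27 = 0.8232 m.
Manning's equation: Q = (1/n) A R^(2/3) S^(1/2) = (1/0.021) × 9.278 × 0.8232^(2/3) × 0.0018^(1/2) = 16.5 m³/s.

Q = 16.5 m³/s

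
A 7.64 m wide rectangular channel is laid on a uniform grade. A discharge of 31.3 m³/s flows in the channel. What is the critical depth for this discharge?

y_c = 1.2 m

For a rectangular channel, critical depth y_c = (q²/g)^(1/3) where q = Q/b = 31.3/7.64 = 4.097 m²/s.
So y_c = (4.097²/9.81)^(1/3) = 1.2 m.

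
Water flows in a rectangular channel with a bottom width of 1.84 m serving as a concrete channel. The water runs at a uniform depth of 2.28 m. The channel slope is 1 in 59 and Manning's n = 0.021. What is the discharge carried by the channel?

Q = 19.6 m³/s

Flow area A = b·y = 1.84 × 2.28 = 4.195 m². Wetted perimeter P = b + 2y = 1.84 + 2×2.28 = 6.4 m.
Hydraulic radius R = A/P = 4.195/6.4 = 0.6555 m.
Manning's equation: Q = (1/n) A R^(2/3) S^(1/2) = (1/0.021) × 4.195 × 0.6555^(2/3) × 0.01695^(1/2) = 19.6 m³/s.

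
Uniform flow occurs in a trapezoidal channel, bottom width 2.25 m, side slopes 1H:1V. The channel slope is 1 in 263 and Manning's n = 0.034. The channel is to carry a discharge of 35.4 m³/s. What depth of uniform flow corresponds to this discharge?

Manning's equation rearranged: A R^(2/3) = nQ / (1·√S) = 0.034 × 35.4 / (√0.003802) = 19.52.
Try y = 2.07 m: A R^(2/3) = 9.548 — low.
Try y = 3.33 m: A R^(2/3) = 25.34 — high.
Try y = 2.94 m: A R^(2/3) = 19.5 — close enough.

y_n = 2.94 m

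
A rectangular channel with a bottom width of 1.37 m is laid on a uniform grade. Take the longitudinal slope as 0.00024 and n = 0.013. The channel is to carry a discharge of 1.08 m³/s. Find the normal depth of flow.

Manning's equation rearranged: A R^(2/3) = nQ / (1·√S) = 0.013 × 1.08 / (√0.00024) = 0.9063.
At y = 0.845 m: A R^(2/3) = 0.6055 — short.
At y = 1.16 m: A R^(2/3) = 0.9063 — matches.

y_n = 1.16 m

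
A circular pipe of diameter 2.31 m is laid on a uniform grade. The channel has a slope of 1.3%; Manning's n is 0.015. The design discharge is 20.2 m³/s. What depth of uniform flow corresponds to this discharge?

y_n = 1.74 m

Manning's equation rearranged: A R^(2/3) = nQ / (1·√S) = 0.015 × 20.2 / (√0.013) = 2.657.
Trying y = 2.03 m: A R^(2/3) = 3.061 — too large.
Trying y = 1.39 m: A R^(2/3) = 1.961 — too small.
Trying y = 1.74 m: A R^(2/3) = 2.664 — close enough.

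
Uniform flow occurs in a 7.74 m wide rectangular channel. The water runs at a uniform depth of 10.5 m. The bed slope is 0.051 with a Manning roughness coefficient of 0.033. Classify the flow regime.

Flow area A = b·y = 7.74 × 10.5 = 81.27 m². Wetted perimeter P = b + 2y = 7.74 + 2×10.5 = 28.74 m.
Hydraulic radius R = A/P = 81.27/28.74 = 2.828 m.
V = (1/n) R^(2/3) √S = (1/0.033) × 2.828^(2/3) × √0.051 = 13.68 m/s. Hydraulic depth D_h = A/T = 81.27/7.74 = 10.5 m.
Froude number Fr = V/√(g·D_h) = 13.68/√(9.81×10.5) = 1.35, which is greater than 1, so the flow is supercritical.

supercritical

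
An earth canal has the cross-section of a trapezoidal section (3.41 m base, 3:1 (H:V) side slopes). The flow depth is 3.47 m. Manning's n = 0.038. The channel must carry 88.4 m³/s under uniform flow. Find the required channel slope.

With bottom width b = 3.41 m and side slope z = 3: A = (b + zy)y = (3.41 + 3×3.47)×3.47 = 47.96 m²; P = b + 2y√(1+z²) = 3.41 + 2×3.47×3.162 = 25.36 m.
Hydraulic radius R = A/P = 47.96/25.36 = 1.891 m.
From Manning's equation, S = [nQ / (1 A R^(2/3))]² = [0.038 × 88.4 / (1 × 47.96 × 1.891^(2/3))]² = 0.0021.

S = 0.0021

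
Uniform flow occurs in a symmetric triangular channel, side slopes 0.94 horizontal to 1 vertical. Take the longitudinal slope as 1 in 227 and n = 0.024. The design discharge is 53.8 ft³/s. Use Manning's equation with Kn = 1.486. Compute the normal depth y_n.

y_n = 3.51 ft

Manning's equation rearranged: A R^(2/3) = nQ / (1.486·√S) = 0.024 × 53.8 / (1.486 × √0.004405) = 13.09.
At y = 2.62 ft: A R^(2/3) = 6.003 — low.
At y = 3.88 ft: A R^(2/3) = 17.1 — high.
At y = 3.51 ft: A R^(2/3) = 13.09 — matches.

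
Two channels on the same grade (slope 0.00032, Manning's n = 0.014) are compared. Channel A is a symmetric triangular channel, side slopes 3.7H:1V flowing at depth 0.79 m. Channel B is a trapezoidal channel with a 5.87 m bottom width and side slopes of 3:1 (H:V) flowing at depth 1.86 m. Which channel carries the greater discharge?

Channel A: For a triangular section with side slope z = 3.7: A = zy² = 3.7×0.79² = 2.309 m²; P = 2y√(1+z²) = 2×0.79×3.833 = 6.056 m. Hydraulic radius R = A/P = 2.309/6.056 = 0.3813 m. Q_A = (1/0.014)·2.309·0.3813^(2/3)·√0.00032 = 1.552 m³/s.
Channel B: With bottom width b = 5.87 m and side slope z = 3: A = (b + zy)y = (5.87 + 3×1.86)×1.86 = 21.3 m²; P = b + 2y√(1+z²) = 5.87 + 2×1.86×3.162 = 17.63 m. Hydraulic radius R = A/P = 21.3/17.63 = 1.208 m. Q_B = (1/0.014)·21.3·1.208^(2/3)·√0.00032 = 30.86 m³/s.
Q_A = 1.552 m³/s vs Q_B = 30.86 m³/s, so channel B carries more.

channel B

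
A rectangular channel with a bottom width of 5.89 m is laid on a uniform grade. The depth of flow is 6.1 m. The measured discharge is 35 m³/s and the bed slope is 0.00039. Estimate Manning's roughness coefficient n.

n = 0.032

Flow area A = b·y = 5.89 × 6.1 = 35.93 m². Wetted perimeter P = b + 2y = 5.89 + 2×6.1 = 18.09 m.
Hydraulic radius R = A/P = 35.93/18.09 = 1.986 m.
Rearranging Manning's equation: n = (1/Q) A R^(2/3) S^(1/2) = (1/35) × 35.93 × 1.986^(2/3) × √0.00039 = 0.032.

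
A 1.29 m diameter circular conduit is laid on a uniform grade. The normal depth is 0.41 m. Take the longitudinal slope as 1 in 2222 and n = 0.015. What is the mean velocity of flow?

V = 0.533 m/s

For a circular section of diameter D = 1.29 m at depth y = 0.41 m, the central angle is θ = 2 arccos(1 − 2y/D) = 2.396 rad. Then A = (D²/8)(θ − sin θ) = 0.3572 m² and P = Dθ/2 = 1.545 m.
Hydraulic radius R = A/P = 0.3572/1.545 = 0.2312 m.
From Manning's equation, V = (1/n) R^(2/3) S^(1/2) = (1/0.015) × 0.2312^(2/3) × 0.00045^(1/2) = 0.533 m/s.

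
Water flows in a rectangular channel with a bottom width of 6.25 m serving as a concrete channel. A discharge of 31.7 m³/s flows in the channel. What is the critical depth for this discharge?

For a rectangular channel, critical depth y_c = (q²/g)^(1/3) where q = Q/b = 31.7/6.25 = 5.072 m²/s.
So y_c = (5.072²/9.81)^(1/3) = 1.38 m.

y_c = 1.38 m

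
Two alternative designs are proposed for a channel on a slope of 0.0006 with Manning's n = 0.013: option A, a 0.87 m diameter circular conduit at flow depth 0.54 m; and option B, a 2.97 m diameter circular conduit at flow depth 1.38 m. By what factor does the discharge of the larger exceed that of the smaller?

16.5

Channel A: For a circular section of diameter D = 0.87 m at depth y = 0.54 m, the central angle is θ = 2 arccos(1 − 2y/D) = 3.629 rad. Then A = (D²/8)(θ − sin θ) = 0.3877 m² and P = Dθ/2 = 1.579 m. Hydraulic radius R = A/P = 0.3877/1.579 = 0.2456 m. Q_A = (1/0.013)·0.3877·0.2456^(2/3)·√0.0006 = 0.2865 m³/s.
Channel B: For a circular section of diameter D = 2.97 m at depth y = 1.38 m, the central angle is θ = 2 arccos(1 − 2y/D) = 3 rad. Then A = (D²/8)(θ − sin θ) = 3.152 m² and P = Dθ/2 = 4.455 m. Hydraulic radius R = A/P = 3.152/4.455 = 0.7076 m. Q_B = (1/0.013)·3.152·0.7076^(2/3)·√0.0006 = 4.717 m³/s.
The larger discharge is 4.717 m³/s and the smaller is 0.2865 m³/s; the ratio is 16.5.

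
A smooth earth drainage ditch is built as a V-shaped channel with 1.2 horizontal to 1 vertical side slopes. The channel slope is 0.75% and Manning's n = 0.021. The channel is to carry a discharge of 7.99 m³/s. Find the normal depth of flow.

y_n = 1.52 m

Manning's equation rearranged: A R^(2/3) = nQ / (1·√S) = 0.021 × 7.99 / (√0.0075) = 1.937.
Try y = 1.84 m: A R^(2/3) = 3.224 — high.
Try y = 1.19 m: A R^(2/3) = 1.008 — low.
Try y = 1.52 m: A R^(2/3) = 1.937 — ≈ 1.937.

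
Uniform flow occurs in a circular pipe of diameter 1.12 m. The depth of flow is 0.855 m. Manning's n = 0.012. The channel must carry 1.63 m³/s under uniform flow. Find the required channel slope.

S = 0.00249

For a circular section of diameter D = 1.12 m at depth y = 0.855 m, the central angle is θ = 2 arccos(1 − 2y/D) = 4.251 rad. Then A = (D²/8)(θ − sin θ) = 0.807 m² and P = Dθ/2 = 2.381 m.
Hydraulic radius R = A/P = 0.807/2.381 = 0.339 m.
From Manning's equation, S = [nQ / (1 A R^(2/3))]² = [0.012 × 1.63 / (1 × 0.807 × 0.339^(2/3))]² = 0.00249.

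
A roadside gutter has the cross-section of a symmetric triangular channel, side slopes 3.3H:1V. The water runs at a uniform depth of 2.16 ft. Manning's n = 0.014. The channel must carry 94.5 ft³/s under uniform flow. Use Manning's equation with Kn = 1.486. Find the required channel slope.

S = 0.0032

For a triangular section with side slope z = 3.3: A = zy² = 3.3×2.16² = 15.4 ft²; P = 2y√(1+z²) = 2×2.16×3.448 = 14.9 ft.
Hydraulic radius R = A/P = 15.4/14.9 = 1.034 ft.
From Manning's equation, S = [nQ / (1.486 A R^(2/3))]² = [0.014 × 94.5 / (1.486 × 15.4 × 1.034^(2/3))]² = 0.0032.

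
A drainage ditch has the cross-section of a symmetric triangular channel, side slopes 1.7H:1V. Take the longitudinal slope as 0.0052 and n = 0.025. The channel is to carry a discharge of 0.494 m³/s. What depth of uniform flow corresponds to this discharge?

y_n = 0.522 m

Manning's equation rearranged: A R^(2/3) = nQ / (1·√S) = 0.025 × 0.494 / (√0.0052) = 0.1713.
Trying y = 0.621 m: A R^(2/3) = 0.2723 — over.
Trying y = 0.361 m: A R^(2/3) = 0.06409 — short.
Trying y = 0.522 m: A R^(2/3) = 0.1713 — matches.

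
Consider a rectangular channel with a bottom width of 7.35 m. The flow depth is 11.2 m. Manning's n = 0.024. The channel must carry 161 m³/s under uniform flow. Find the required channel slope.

S = 0.000567

Flow area A = b·y = 7.35 × 11.2 = 82.32 m². Wetted perimeter P = b + 2y = 7.35 + 2×11.2 = 29.75 m.
Hydraulic radius R = A/P = 82.32/29.75 = 2.767 m.
From Manning's equation, S = [nQ / (1 A R^(2/3))]² = [0.024 × 161 / (1 × 82.32 × 2.767^(2/3))]² = 0.000567.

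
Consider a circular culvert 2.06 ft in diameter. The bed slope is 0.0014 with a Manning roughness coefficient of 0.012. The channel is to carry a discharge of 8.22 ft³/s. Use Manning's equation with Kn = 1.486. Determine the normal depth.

y_n = 1.43 ft

Manning's equation rearranged: A R^(2/3) = nQ / (1.486·√S) = 0.012 × 8.22 / (1.486 × √0.0014) = 1.774.
At y = 1.24 ft: A R^(2/3) = 1.446 — low.
At y = 1.43 ft: A R^(2/3) = 1.773 — ≈ 1.774.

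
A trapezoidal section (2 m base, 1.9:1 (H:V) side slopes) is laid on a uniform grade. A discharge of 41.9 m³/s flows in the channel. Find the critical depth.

y_c = 2.05 m

At critical depth, Q² T / (g A³) = 1, i.e. A³/T = Q²/g = 41.9²/9.81 = 179.
Try y = 2.25 m: A³/T = 266.8 — high.
Try y = 2.05 m: A³/T = 180.3 — ≈ 179.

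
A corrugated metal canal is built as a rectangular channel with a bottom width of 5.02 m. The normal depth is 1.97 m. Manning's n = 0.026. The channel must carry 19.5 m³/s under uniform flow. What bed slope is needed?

S = 0.0023

Flow area A = b·y = 5.02 × 1.97 = 9.889 m². Wetted perimeter P = b + 2y = 5.02 + 2×1.97 = 8.96 m.
Hydraulic radius R = A/P = 9.889/8.96 = 1.104 m.
From Manning's equation, S = [nQ / (1 A R^(2/3))]² = [0.026 × 19.5 / (1 × 9.889 × 1.104^(2/3))]² = 0.0023.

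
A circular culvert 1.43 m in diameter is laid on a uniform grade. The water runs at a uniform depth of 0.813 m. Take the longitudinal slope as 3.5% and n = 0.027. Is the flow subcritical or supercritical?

For a circular section of diameter D = 1.43 m at depth y = 0.813 m, the central angle is θ = 2 arccos(1 − 2y/D) = 3.417 rad. Then A = (D²/8)(θ − sin θ) = 0.9427 m² and P = Dθ/2 = 2.443 m.
Hydraulic radius R = A/P = 0.9427/2.443 = 0.3859 m.
V = (1/n) R^(2/3) √S = (1/0.027) × 0.3859^(2/3) × √0.035 = 3.673 m/s. Hydraulic depth D_h = A/T = 0.9427/1.417 = 0.6655 m.
Froude number Fr = V/√(g·D_h) = 3.673/√(9.81×0.6655) = 1.44, which is greater than 1, so the flow is supercritical.

supercritical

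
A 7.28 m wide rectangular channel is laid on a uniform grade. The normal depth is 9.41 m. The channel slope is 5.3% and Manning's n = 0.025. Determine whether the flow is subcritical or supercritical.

supercritical

Flow area A = b·y = 7.28 × 9.41 = 68.5 m². Wetted perimeter P = b + 2y = 7.28 + 2×9.41 = 26.1 m.
Hydraulic radius R = A/P = 68.5/26.1 = 2.625 m.
V = (1/n) R^(2/3) √S = (1/0.025) × 2.625^(2/3) × √0.053 = 17.52 m/s. Hydraulic depth D_h = A/T = 68.5/7.28 = 9.41 m.
Froude number Fr = V/√(g·D_h) = 17.52/√(9.81×9.41) = 1.82, which is greater than 1, so the flow is supercritical.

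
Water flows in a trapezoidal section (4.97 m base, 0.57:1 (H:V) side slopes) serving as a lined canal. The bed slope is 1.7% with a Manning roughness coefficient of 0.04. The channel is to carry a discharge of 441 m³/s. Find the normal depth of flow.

y_n = 7.16 m

Manning's equation rearranged: A R^(2/3) = nQ / (1·√S) = 0.04 × 441 / (√0.017) = 135.3.
At y = 9 m: A R^(2/3) = 211.1 — too large.
At y = 5.11 m: A R^(2/3) = 72.35 — too small.
At y = 7.16 m: A R^(2/3) = 135.4 — close enough.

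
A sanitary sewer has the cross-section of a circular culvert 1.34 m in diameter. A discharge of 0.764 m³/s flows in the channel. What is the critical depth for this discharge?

At critical depth, Q² T / (g A³) = 1, i.e. A³/T = Q²/g = 0.764²/9.81 = 0.0595.
Try y = 0.348 m: A³/T = 0.02095 — low.
Try y = 0.565 m: A³/T = 0.1363 — high.
Try y = 0.456 m: A³/T = 0.05974 — close enough.

y_c = 0.456 m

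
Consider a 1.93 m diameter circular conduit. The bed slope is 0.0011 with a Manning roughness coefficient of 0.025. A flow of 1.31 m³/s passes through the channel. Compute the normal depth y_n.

Manning's equation rearranged: A R^(2/3) = nQ / (1·√S) = 0.025 × 1.31 / (√0.0011) = 0.9874.
Trying y = 1.27 m: A R^(2/3) = 1.385 — too large.
Trying y = 0.818 m: A R^(2/3) = 0.6737 — too small.
Trying y = 1.02 m: A R^(2/3) = 0.9875 — matches.

y_n = 1.02 m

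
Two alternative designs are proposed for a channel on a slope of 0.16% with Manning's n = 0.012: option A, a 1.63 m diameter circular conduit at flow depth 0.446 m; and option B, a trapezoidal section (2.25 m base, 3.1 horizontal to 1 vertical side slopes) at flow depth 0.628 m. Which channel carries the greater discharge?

Channel A: For a circular section of diameter D = 1.63 m at depth y = 0.446 m, the central angle is θ = 2 arccos(1 − 2y/D) = 2.202 rad. Then A = (D²/8)(θ − sin θ) = 0.4631 m² and P = Dθ/2 = 1.795 m. Hydraulic radius R = A/P = 0.4631/1.795 = 0.2581 m. Q_A = (1/0.012)·0.4631·0.2581^(2/3)·√0.0016 = 0.6258 m³/s.
Channel B: With bottom width b = 2.25 m and side slope z = 3.1: A = (b + zy)y = (2.25 + 3.1×0.628)×0.628 = 2.636 m²; P = b + 2y√(1+z²) = 2.25 + 2×0.628×3.257 = 6.341 m. Hydraulic radius R = A/P = 2.636/6.341 = 0.4156 m. Q_B = (1/0.012)·2.636·0.4156^(2/3)·√0.0016 = 4.893 m³/s.
Q_A = 0.6258 m³/s vs Q_B = 4.893 m³/s, so channel B carries more.

channel B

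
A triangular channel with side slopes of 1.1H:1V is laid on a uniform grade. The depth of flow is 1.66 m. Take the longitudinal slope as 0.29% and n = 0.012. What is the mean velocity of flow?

For a triangular section with side slope z = 1.1: A = zy² = 1.1×1.66² = 3.031 m²; P = 2y√(1+z²) = 2×1.66×1.487 = 4.936 m.
Hydraulic radius R = A/P = 3.031/4.936 = 0.6142 m.
From Manning's equation, V = (1/n) R^(2/3) S^(1/2) = (1/0.012) × 0.6142^(2/3) × 0.0029^(1/2) = 3.24 m/s.

V = 3.24 m/s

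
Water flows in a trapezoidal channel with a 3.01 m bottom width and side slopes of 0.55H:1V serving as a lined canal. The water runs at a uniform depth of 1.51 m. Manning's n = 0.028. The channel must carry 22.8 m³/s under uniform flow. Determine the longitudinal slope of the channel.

With bottom width b = 3.01 m and side slope z = 0.55: A = (b + zy)y = (3.01 + 0.55×1.51)×1.51 = 5.799 m²; P = b + 2y√(1+z²) = 3.01 + 2×1.51×1.141 = 6.457 m.
Hydraulic radius R = A/P = 5.799/6.457 = 0.8982 m.
From Manning's equation, S = [nQ / (1 A R^(2/3))]² = [0.028 × 22.8 / (1 × 5.799 × 0.8982^(2/3))]² = 0.014.

S = 0.014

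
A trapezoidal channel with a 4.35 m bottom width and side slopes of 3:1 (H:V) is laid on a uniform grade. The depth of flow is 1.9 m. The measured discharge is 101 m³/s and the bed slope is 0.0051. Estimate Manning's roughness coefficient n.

n = 0.015

With bottom width b = 4.35 m and side slope z = 3: A = (b + zy)y = (4.35 + 3×1.9)×1.9 = 19.09 m²; P = b + 2y√(1+z²) = 4.35 + 2×1.9×3.162 = 16.37 m.
Hydraulic radius R = A/P = 19.09/16.37 = 1.167 m.
Rearranging Manning's equation: n = (1/Q) A R^(2/3) S^(1/2) = (1/101) × 19.09 × 1.167^(2/3) × √0.0051 = 0.015.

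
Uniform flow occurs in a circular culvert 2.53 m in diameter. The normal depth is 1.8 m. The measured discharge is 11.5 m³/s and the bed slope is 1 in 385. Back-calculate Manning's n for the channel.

For a circular section of diameter D = 2.53 m at depth y = 1.8 m, the central angle is θ = 2 arccos(1 − 2y/D) = 4.015 rad. Then A = (D²/8)(θ − sin θ) = 3.826 m² and P = Dθ/2 = 5.079 m.
Hydraulic radius R = A/P = 3.826/5.079 = 0.7532 m.
Rearranging Manning's equation: n = (1/Q) A R^(2/3) S^(1/2) = (1/11.5) × 3.826 × 0.7532^(2/3) × √0.002597 = 0.014.

n = 0.014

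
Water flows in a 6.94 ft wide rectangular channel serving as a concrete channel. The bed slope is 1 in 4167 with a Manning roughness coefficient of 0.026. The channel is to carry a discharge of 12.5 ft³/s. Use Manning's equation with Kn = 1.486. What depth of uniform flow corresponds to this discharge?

y_n = 1.81 ft

Manning's equation rearranged: A R^(2/3) = nQ / (1.486·√S) = 0.026 × 12.5 / (1.486 × √0.00024) = 14.12.
Trying y = 1.59 ft: A R^(2/3) = 11.69 — short.
Trying y = 2.1 ft: A R^(2/3) = 17.43 — over.
Trying y = 1.81 ft: A R^(2/3) = 14.1 — ≈ 14.12.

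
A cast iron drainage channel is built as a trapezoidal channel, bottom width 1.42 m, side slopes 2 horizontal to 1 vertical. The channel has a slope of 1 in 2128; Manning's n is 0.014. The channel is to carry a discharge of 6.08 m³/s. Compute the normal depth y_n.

y_n = 1.26 m

Manning's equation rearranged: A R^(2/3) = nQ / (1·√S) = 0.014 × 6.08 / (√0.0004699) = 3.927.
Try y = 1.49 m: A R^(2/3) = 5.702 — high.
Try y = 1.01 m: A R^(2/3) = 2.431 — low.
Try y = 1.26 m: A R^(2/3) = 3.928 — matches.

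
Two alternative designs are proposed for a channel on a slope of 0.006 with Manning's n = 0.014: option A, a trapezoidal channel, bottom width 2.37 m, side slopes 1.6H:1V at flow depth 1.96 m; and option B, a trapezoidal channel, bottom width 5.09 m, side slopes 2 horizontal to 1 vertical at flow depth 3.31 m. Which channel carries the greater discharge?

channel B

Channel A: With bottom width b = 2.37 m and side slope z = 1.6: A = (b + zy)y = (2.37 + 1.6×1.96)×1.96 = 10.79 m²; P = b + 2y√(1+z²) = 2.37 + 2×1.96×1.887 = 9.766 m. Hydraulic radius R = A/P = 10.79/9.766 = 1.105 m. Q_A = (1/0.014)·10.79·1.105^(2/3)·√0.006 = 63.82 m³/s.
Channel B: With bottom width b = 5.09 m and side slope z = 2: A = (b + zy)y = (5.09 + 2×3.31)×3.31 = 38.76 m²; P = b + 2y√(1+z²) = 5.09 + 2×3.31×2.236 = 19.89 m. Hydraulic radius R = A/P = 38.76/19.89 = 1.948 m. Q_B = (1/0.014)·38.76·1.948^(2/3)·√0.006 = 334.5 m³/s.
Q_A = 63.82 m³/s vs Q_B = 334.5 m³/s, so channel B carries more.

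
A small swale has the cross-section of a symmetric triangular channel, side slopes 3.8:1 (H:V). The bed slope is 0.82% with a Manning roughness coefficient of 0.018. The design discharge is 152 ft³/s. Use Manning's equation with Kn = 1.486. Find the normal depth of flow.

y_n = 2.25 ft

Manning's equation rearranged: A R^(2/3) = nQ / (1.486·√S) = 0.018 × 152 / (1.486 × √0.0082) = 20.33.
Try y = 2.84 ft: A R^(2/3) = 37.87 — too large.
Try y = 1.93 ft: A R^(2/3) = 13.52 — too small.
Try y = 2.25 ft: A R^(2/3) = 20.35 — matches.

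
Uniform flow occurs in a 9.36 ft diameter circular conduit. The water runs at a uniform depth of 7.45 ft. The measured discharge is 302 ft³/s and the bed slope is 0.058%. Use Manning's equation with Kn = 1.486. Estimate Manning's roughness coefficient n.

For a circular section of diameter D = 9.36 ft at depth y = 7.45 ft, the central angle is θ = 2 arccos(1 − 2y/D) = 4.408 rad. Then A = (D²/8)(θ − sin θ) = 58.73 ft² and P = Dθ/2 = 20.63 ft.
Hydraulic radius R = A/P = 58.73/20.63 = 2.846 ft.
Rearranging Manning's equation: n = (1.486/Q) A R^(2/3) S^(1/2) = (1.486/302) × 58.73 × 2.846^(2/3) × √0.00058 = 0.014.

n = 0.014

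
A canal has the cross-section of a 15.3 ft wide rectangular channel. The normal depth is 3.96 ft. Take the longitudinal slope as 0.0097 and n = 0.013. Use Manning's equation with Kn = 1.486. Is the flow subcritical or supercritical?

Flow area A = b·y = 15.3 × 3.96 = 60.59 ft². Wetted perimeter P = b + 2y = 15.3 + 2×3.96 = 23.22 ft.
Hydraulic radius R = A/P = 60.59/23.22 = 2.609 ft.
V = (1.486/n) R^(2/3) √S = (1.486/0.013) × 2.609^(2/3) × √0.0097 = 21.34 ft/s. Hydraulic depth D_h = A/T = 60.59/15.3 = 3.96 ft.
Froude number Fr = V/√(g·D_h) = 21.34/√(32.2×3.96) = 1.89, which is greater than 1, so the flow is supercritical.

supercritical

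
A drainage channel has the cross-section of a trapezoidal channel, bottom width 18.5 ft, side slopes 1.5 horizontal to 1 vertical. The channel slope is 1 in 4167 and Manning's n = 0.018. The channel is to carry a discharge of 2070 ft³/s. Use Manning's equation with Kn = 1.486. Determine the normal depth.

Manning's equation rearranged: A R^(2/3) = nQ / (1.486·√S) = 0.018 × 2070 / (1.486 × √0.00024) = 1619.
At y = 10.3 ft: A R^(2/3) = 1191 — too small.
At y = 15 ft: A R^(2/3) = 2556 — too large.
At y = 12 ft: A R^(2/3) = 1617 — close enough.

y_n = 12 ft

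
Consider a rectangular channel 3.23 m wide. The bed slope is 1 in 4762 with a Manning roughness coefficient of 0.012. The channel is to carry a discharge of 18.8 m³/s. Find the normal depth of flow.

Manning's equation rearranged: A R^(2/3) = nQ / (1·√S) = 0.012 × 18.8 / (√0.00021) = 15.57.
At y = 3.4 m: A R^(2/3) = 11.67 — too small.
At y = 5.18 m: A R^(2/3) = 19.22 — too large.
At y = 4.33 m: A R^(2/3) = 15.58 — matches.

y_n = 4.33 m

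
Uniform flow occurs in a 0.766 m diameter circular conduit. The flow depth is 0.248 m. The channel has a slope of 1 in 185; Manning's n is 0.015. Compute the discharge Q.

For a circular section of diameter D = 0.766 m at depth y = 0.248 m, the central angle is θ = 2 arccos(1 − 2y/D) = 2.421 rad. Then A = (D²/8)(θ − sin θ) = 0.1292 m² and P = Dθ/2 = 0.9273 m.
Hydraulic radius R = A/P = 0.1292/0.9273 = 0.1393 m.
Manning's equation: Q = (1/n) A R^(2/3) S^(1/2) = (1/0.015) × 0.1292 × 0.1393^(2/3) × 0.005405^(1/2) = 0.17 m³/s.

Q = 0.17 m³/s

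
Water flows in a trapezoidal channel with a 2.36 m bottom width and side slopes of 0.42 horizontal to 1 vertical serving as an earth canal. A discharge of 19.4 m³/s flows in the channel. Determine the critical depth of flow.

At critical depth, Q² T / (g A³) = 1, i.e. A³/T = Q²/g = 19.4²/9.81 = 38.36.
Trying y = 1.39 m: A³/T = 19.42 — short.
Trying y = 1.99 m: A³/T = 63.8 — over.
Trying y = 1.71 m: A³/T = 38.42 — close enough.

y_c = 1.71 m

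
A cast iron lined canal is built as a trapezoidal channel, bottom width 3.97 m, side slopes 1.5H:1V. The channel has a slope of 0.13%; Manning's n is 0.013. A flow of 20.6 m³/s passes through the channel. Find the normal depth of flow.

Manning's equation rearranged: A R^(2/3) = nQ / (1·√S) = 0.013 × 20.6 / (√0.0013) = 7.427.
At y = 1.57 m: A R^(2/3) = 10.14 — too large.
At y = 0.994 m: A R^(2/3) = 4.355 — too small.
At y = 1.33 m: A R^(2/3) = 7.423 — close enough.

y_n = 1.33 m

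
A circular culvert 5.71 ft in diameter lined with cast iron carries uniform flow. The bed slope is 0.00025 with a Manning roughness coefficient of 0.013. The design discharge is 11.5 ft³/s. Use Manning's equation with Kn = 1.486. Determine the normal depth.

y_n = 1.71 ft

Manning's equation rearranged: A R^(2/3) = nQ / (1.486·√S) = 0.013 × 11.5 / (1.486 × √0.00025) = 6.363.
Try y = 1.29 ft: A R^(2/3) = 3.634 — short.
Try y = 2.14 ft: A R^(2/3) = 9.702 — over.
Try y = 1.71 ft: A R^(2/3) = 6.336 — matches.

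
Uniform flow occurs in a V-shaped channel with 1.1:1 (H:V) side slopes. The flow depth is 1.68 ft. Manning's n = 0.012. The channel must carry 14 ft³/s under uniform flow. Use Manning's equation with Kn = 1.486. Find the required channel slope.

For a triangular section with side slope z = 1.1: A = zy² = 1.1×1.68² = 3.105 ft²; P = 2y√(1+z²) = 2×1.68×1.487 = 4.995 ft.
Hydraulic radius R = A/P = 3.105/4.995 = 0.6215 ft.
From Manning's equation, S = [nQ / (1.486 A R^(2/3))]² = [0.012 × 14 / (1.486 × 3.105 × 0.6215^(2/3))]² = 0.0025.

S = 0.0025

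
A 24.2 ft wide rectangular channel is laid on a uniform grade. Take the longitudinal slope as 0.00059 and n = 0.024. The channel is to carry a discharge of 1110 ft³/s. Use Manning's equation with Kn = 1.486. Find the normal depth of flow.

y_n = 9.87 ft

Manning's equation rearranged: A R^(2/3) = nQ / (1.486·√S) = 0.024 × 1110 / (1.486 × √0.00059) = 738.1.
Trying y = 11.2 ft: A R^(2/3) = 876.6 — high.
Trying y = 6.99 ft: A R^(2/3) = 456.3 — low.
Trying y = 9.87 ft: A R^(2/3) = 738.4 — close enough.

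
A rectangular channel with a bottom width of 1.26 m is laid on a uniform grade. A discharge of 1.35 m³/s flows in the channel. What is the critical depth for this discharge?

For a rectangular channel, critical depth y_c = (q²/g)^(1/3) where q = Q/b = 1.35/1.26 = 1.071 m²/s.
So y_c = (1.071²/9.81)^(1/3) = 0.489 m.

y_c = 0.489 m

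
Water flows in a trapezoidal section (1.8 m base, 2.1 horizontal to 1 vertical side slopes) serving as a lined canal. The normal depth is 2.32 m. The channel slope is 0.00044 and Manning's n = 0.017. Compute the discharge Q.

With bottom width b = 1.8 m and side slope z = 2.1: A = (b + zy)y = (1.8 + 2.1×2.32)×2.32 = 15.48 m²; P = b + 2y√(1+z²) = 1.8 + 2×2.32×2.326 = 12.59 m.
Hydraulic radius R = A/P = 15.48/12.59 = 1.229 m.
Manning's equation: Q = (1/n) A R^(2/3) S^(1/2) = (1/0.017) × 15.48 × 1.229^(2/3) × 0.00044^(1/2) = 21.9 m³/s.

Q = 21.9 m³/s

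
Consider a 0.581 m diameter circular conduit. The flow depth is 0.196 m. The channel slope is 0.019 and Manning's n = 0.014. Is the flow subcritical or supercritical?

supercritical

For a circular section of diameter D = 0.581 m at depth y = 0.196 m, the central angle is θ = 2 arccos(1 − 2y/D) = 2.479 rad. Then A = (D²/8)(θ − sin θ) = 0.07864 m² and P = Dθ/2 = 0.7201 m.
Hydraulic radius R = A/P = 0.07864/0.7201 = 0.1092 m.
V = (1/n) R^(2/3) √S = (1/0.014) × 0.1092^(2/3) × √0.019 = 2.249 m/s. Hydraulic depth D_h = A/T = 0.07864/0.5494 = 0.1431 m.
Froude number Fr = V/√(g·D_h) = 2.249/√(9.81×0.1431) = 1.9, which is greater than 1, so the flow is supercritical.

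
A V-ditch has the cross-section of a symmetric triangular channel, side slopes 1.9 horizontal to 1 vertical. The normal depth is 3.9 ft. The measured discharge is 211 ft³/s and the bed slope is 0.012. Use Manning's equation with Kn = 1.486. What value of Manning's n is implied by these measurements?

For a triangular section with side slope z = 1.9: A = zy² = 1.9×3.9² = 28.9 ft²; P = 2y√(1+z²) = 2×3.9×2.147 = 16.75 ft.
Hydraulic radius R = A/P = 28.9/16.75 = 1.726 ft.
Rearranging Manning's equation: n = (1.486/Q) A R^(2/3) S^(1/2) = (1.486/211) × 28.9 × 1.726^(2/3) × √0.012 = 0.0321.

n = 0.0321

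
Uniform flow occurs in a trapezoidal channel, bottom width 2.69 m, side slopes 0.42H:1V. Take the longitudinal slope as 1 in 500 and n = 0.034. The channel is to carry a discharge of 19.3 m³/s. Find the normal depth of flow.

Manning's equation rearranged: A R^(2/3) = nQ / (1·√S) = 0.034 × 19.3 / (√0.002) = 14.67.
Try y = 2.5 m: A R^(2/3) = 10.28 — too small.
Try y = 3.85 m: A R^(2/3) = 21.75 — too large.
Try y = 3.08 m: A R^(2/3) = 14.68 — matches.

y_n = 3.08 m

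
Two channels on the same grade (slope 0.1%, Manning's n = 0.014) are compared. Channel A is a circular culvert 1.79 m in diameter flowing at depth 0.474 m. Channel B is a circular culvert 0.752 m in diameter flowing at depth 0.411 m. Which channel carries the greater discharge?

channel A

Channel A: For a circular section of diameter D = 1.79 m at depth y = 0.474 m, the central angle is θ = 2 arccos(1 − 2y/D) = 2.162 rad. Then A = (D²/8)(θ − sin θ) = 0.5335 m² and P = Dθ/2 = 1.935 m. Hydraulic radius R = A/P = 0.5335/1.935 = 0.2757 m. Q_A = (1/0.014)·0.5335·0.2757^(2/3)·√0.001 = 0.5104 m³/s.
Channel B: For a circular section of diameter D = 0.752 m at depth y = 0.411 m, the central angle is θ = 2 arccos(1 − 2y/D) = 3.328 rad. Then A = (D²/8)(θ − sin θ) = 0.2484 m² and P = Dθ/2 = 1.251 m. Hydraulic radius R = A/P = 0.2484/1.251 = 0.1985 m. Q_B = (1/0.014)·0.2484·0.1985^(2/3)·√0.001 = 0.1909 m³/s.
Q_A = 0.5104 m³/s vs Q_B = 0.1909 m³/s, so channel A carries more.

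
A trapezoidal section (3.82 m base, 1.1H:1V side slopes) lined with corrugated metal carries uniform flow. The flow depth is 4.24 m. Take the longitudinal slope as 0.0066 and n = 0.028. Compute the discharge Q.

Q = 176 m³/s

With bottom width b = 3.82 m and side slope z = 1.1: A = (b + zy)y = (3.82 + 1.1×4.24)×4.24 = 35.97 m²; P = b + 2y√(1+z²) = 3.82 + 2×4.24×1.487 = 16.43 m.
Hydraulic radius R = A/P = 35.97/16.43 = 2.19 m.
Manning's equation: Q = (1/n) A R^(2/3) S^(1/2) = (1/0.028) × 35.97 × 2.19^(2/3) × 0.0066^(1/2) = 176 m³/s.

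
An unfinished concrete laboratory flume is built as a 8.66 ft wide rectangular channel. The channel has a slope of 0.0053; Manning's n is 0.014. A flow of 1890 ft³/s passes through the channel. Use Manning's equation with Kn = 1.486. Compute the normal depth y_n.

Manning's equation rearranged: A R^(2/3) = nQ / (1.486·√S) = 0.014 × 1890 / (1.486 × √0.0053) = 244.6.
At y = 15.6 ft: A R^(2/3) = 304.8 — high.
At y = 10.7 ft: A R^(2/3) = 196.3 — low.
At y = 12.9 ft: A R^(2/3) = 244.7 — ≈ 244.6.

y_n = 12.9 ft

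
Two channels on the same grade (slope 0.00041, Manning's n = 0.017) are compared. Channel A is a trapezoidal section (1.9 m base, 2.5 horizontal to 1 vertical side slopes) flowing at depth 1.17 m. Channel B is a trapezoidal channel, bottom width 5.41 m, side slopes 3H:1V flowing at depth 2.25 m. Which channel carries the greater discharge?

channel B

Channel A: With bottom width b = 1.9 m and side slope z = 2.5: A = (b + zy)y = (1.9 + 2.5×1.17)×1.17 = 5.645 m²; P = b + 2y√(1+z²) = 1.9 + 2×1.17×2.693 = 8.201 m. Hydraulic radius R = A/P = 5.645/8.201 = 0.6884 m. Q_A = (1/0.017)·5.645·0.6884^(2/3)·√0.00041 = 5.242 m³/s.
Channel B: With bottom width b = 5.41 m and side slope z = 3: A = (b + zy)y = (5.41 + 3×2.25)×2.25 = 27.36 m²; P = b + 2y√(1+z²) = 5.41 + 2×2.25×3.162 = 19.64 m. Hydraulic radius R = A/P = 27.36/19.64 = 1.393 m. Q_B = (1/0.017)·27.36·1.393^(2/3)·√0.00041 = 40.65 m³/s.
Q_A = 5.242 m³/s vs Q_B = 40.65 m³/s, so channel B carries more.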